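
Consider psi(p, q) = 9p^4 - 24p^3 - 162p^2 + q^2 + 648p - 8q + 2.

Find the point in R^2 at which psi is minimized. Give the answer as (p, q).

psi(p,q) separates as A(p) + B(q) + 2, so its minimum is min A + min B + 2.
A'(p) = 36(p - 3)(p - 2)(p + 3) vanishes at p ∈ {-3, 2, 3}; B'(q) = 2q - 8 vanishes at q ∈ {4}.
Local minima of A (where A''>0): A(-3)=-2025, A(3)=567. Local minima of B: B(4)=-16.
So the global minimum of psi is A(-3) + B(4) + 2 = -2025 − 16 + 2 = -2039, attained at (-3, 4).

(-3, 4)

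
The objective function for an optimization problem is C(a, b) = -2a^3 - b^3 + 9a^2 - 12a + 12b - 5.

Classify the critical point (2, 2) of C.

local maximum

The mixed partial ∂²C/∂a∂b is 0, so the Hessian at any point is diag(C_aa, C_bb) = diag(6(-2a + 3), -6b).
At (2, 2): H = diag(-6, -12).
Both eigenvalues are negative, so H is negative definite: a local maximum.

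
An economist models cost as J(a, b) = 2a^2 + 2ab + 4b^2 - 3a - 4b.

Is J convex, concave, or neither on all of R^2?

convex

J is quadratic, so its Hessian is the constant matrix H = [[4, 2], [2, 8]].
det(H) = 28, tr(H) = 12.
det(H) > 0 and tr(H) > 0, so H is positive definite everywhere: convex.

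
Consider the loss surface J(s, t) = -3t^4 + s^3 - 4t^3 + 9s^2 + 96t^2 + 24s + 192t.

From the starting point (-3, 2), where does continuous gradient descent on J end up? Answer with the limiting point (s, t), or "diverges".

J is separable, so gradient descent decouples: s follows -∂J/∂s, t follows -∂J/∂t.
∂J/∂s = 3(s + 2)(s + 4); at s=-3 this is -3, so s increases.
∂J/∂t = -12(t - 4)(t + 1)(t + 4); at t=2 this is 432, so t decreases.
s converges to its nearest critical value -2 (a local min of the s-part); t converges to -1. The iterate converges to (-2, -1).

(-2, -1)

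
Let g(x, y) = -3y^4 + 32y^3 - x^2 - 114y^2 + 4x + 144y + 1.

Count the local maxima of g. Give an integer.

2

g separates as a function of x plus a function of y, so ∇g=0 decouples.
∂g/∂x = -2(x - 2) = 0 at x ∈ {2}; ∂g/∂y = -12(y - 4)(y - 3)(y - 1) = 0 at y ∈ {1, 3, 4}.
The Hessian is diagonal: diag(g_xx, g_yy). Second derivatives: g_xx(2)=-2; g_yy(1)=-72, g_yy(3)=24, g_yy(4)=-36.
Local maxima occur where both diagonal entries negative: (2, 1), (2, 4). Count: 2.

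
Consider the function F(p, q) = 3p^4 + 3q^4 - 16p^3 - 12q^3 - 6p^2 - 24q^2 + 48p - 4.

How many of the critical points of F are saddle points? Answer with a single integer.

4

F separates as a function of p plus a function of q, so ∇F=0 decouples.
∂F/∂p = 12(p - 4)(p - 1)(p + 1) = 0 at p ∈ {-1, 1, 4}; ∂F/∂q = 12q(q - 4)(q + 1) = 0 at q ∈ {-1, 0, 4}.
The Hessian is diagonal: diag(F_pp, F_qq). Second derivatives: F_pp(-1)=120, F_pp(1)=-72, F_pp(4)=180; F_qq(-1)=60, F_qq(0)=-48, F_qq(4)=240.
Saddle points occur where the two diagonal entries have opposite signs: (-1, 0), (1, -1), (1, 4), (4, 0). Count: 4.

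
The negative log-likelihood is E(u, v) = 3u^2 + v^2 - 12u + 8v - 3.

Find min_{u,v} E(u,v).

-31

E(u,v) separates as P(u) + Q(v) − 3, so its minimum is min P + min Q − 3.
P'(u) = 6u - 12 vanishes at u ∈ {2}; Q'(v) = 2v + 8 vanishes at v ∈ {-4}.
Local minima of P (where P''>0): P(2)=-12. Local minima of Q: Q(-4)=-16.
So the global minimum of E is P(2) + Q(-4) − 3 = -12 − 16 − 3 = -31, attained at (2, -4).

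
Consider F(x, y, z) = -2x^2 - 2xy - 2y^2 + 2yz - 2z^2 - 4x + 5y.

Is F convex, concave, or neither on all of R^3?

F is quadratic, so its Hessian is the constant matrix H = [[-4, -2, 0], [-2, -4, 2], [0, 2, -4]].
Leading principal minors: -4, 12, -32.
Signs alternate −, +, − ⇒ H ≺ 0 ⇒ concave.

concave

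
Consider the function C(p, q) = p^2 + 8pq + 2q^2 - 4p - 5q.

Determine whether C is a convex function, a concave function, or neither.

C is quadratic, so its Hessian is the constant matrix H = [[2, 8], [8, 4]].
det(H) = -56, tr(H) = 6.
det(H) < 0, so H is indefinite: neither convex nor concave.

neither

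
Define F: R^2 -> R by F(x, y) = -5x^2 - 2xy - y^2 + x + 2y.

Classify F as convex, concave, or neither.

F is quadratic, so its Hessian is the constant matrix H = [[-10, -2], [-2, -2]].
det(H) = 16, tr(H) = -12.
det(H) > 0 and tr(H) < 0, so H is negative definite everywhere: concave.

concave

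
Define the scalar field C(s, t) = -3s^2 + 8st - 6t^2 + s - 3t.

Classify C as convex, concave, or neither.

concave

C is quadratic, so its Hessian is the constant matrix H = [[-6, 8], [8, -12]].
det(H) = 8, tr(H) = -18.
det(H) > 0 and tr(H) < 0, so H is negative definite everywhere: concave.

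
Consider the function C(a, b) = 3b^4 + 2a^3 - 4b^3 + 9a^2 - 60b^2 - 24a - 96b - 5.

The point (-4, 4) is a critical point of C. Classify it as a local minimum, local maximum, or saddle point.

The mixed partial ∂²C/∂a∂b is 0, so the Hessian at any point is diag(C_aa, C_bb) = diag(6(2a + 3), 12(3b^2 - 2b - 10)).
At (-4, 4): H = diag(-30, 360).
The eigenvalues have opposite signs, so H is indefinite: a saddle point.

saddle point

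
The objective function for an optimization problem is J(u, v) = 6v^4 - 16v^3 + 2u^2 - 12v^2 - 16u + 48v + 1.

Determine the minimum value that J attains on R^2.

-69

J(u,v) separates as P(u) + Q(v) + 1, so its minimum is min P + min Q + 1.
P'(u) = 4u - 16 vanishes at u ∈ {4}; Q'(v) = 24(v - 2)(v - 1)(v + 1) vanishes at v ∈ {-1, 1, 2}.
Local minima of P (where P''>0): P(4)=-32. Local minima of Q: Q(-1)=-38, Q(2)=16.
So the global minimum of J is P(4) + Q(-1) + 1 = -32 − 38 + 1 = -69, attained at (4, -1).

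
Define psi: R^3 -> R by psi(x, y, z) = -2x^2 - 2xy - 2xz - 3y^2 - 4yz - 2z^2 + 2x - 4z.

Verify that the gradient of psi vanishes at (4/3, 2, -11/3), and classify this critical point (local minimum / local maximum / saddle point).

local maximum

∇psi = (-4x - 2y - 2z + 2, -2x - 6y - 4z, -2x - 4y - 4z - 4); substituting (4/3, 2, -11/3) gives ∇psi = (0, 0, 0), so (4/3, 2, -11/3) is indeed a critical point.
The Hessian is constant: H = [[-4, -2, -2], [-2, -6, -4], [-2, -4, -4]].
Leading principal minors: Δ₁ = -4, Δ₂ = 20, Δ₃ = -24.
The minors alternate sign starting negative (−, +, −), so H is negative definite: a local maximum.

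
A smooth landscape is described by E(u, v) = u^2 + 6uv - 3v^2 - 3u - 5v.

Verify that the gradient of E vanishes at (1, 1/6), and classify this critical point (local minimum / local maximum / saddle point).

∇E = (2u + 6v - 3, 6u - 6v - 5); substituting (1, 1/6) gives ∇E = (0, 0), so (1, 1/6) is indeed a critical point.
The Hessian of E is constant: H = [[2, 6], [6, -6]].
det(H) = 2·(-6) − 6² = -48.
Since det(H) < 0, H is indefinite and the critical point is a saddle point.

saddle point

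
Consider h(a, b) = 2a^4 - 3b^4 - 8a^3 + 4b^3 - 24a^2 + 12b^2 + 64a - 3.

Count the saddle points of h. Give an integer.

h separates as a function of a plus a function of b, so ∇h=0 decouples.
∂h/∂a = 8(a - 4)(a - 1)(a + 2) = 0 at a ∈ {-2, 1, 4}; ∂h/∂b = -12b(b - 2)(b + 1) = 0 at b ∈ {-1, 0, 2}.
The Hessian is diagonal: diag(h_aa, h_bb). Second derivatives: h_aa(-2)=144, h_aa(1)=-72, h_aa(4)=144; h_bb(-1)=-36, h_bb(0)=24, h_bb(2)=-72.
Saddle points occur where the two diagonal entries have opposite signs: (-2, -1), (-2, 2), (1, 0), (4, -1), (4, 2). Count: 5.

5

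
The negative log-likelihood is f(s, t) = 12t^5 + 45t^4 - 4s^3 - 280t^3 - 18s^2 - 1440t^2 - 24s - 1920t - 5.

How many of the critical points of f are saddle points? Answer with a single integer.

f separates as a function of s plus a function of t, so ∇f=0 decouples.
∂f/∂s = -12(s + 1)(s + 2) = 0 at s ∈ {-2, -1}; ∂f/∂t = 60(t - 4)(t + 1)(t + 2)(t + 4) = 0 at t ∈ {-4, -2, -1, 4}.
The Hessian is diagonal: diag(f_ss, f_tt). Second derivatives: f_ss(-2)=12, f_ss(-1)=-12; f_tt(-4)=-2880, f_tt(-2)=720, f_tt(-1)=-900, f_tt(4)=14400.
Saddle points occur where the two diagonal entries have opposite signs: (-2, -4), (-2, -1), (-1, -2), (-1, 4). Count: 4.

4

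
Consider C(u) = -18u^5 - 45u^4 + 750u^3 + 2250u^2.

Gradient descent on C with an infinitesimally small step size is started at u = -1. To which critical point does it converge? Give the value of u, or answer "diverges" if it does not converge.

C'(u) = -90u(u - 5)(u + 2)(u + 5), so C'(-1) = -2160.
Gradient descent moves in the -C' direction, i.e. u is increasing.
The nearest critical point in that direction is u = 0, where C'' = 4500 > 0 (a local minimum). The iterate converges there.

0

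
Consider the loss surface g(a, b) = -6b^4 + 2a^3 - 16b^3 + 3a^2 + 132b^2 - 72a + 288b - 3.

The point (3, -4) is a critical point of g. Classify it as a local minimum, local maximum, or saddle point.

The mixed partial ∂²g/∂a∂b is 0, so the Hessian at any point is diag(g_aa, g_bb) = diag(6(2a + 1), 24(-3b^2 - 4b + 11)).
At (3, -4): H = diag(42, -504).
The eigenvalues have opposite signs, so H is indefinite: a saddle point.

saddle point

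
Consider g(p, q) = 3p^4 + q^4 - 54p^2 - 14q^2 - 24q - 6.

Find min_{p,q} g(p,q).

g(p,q) separates as A(p) + B(q) − 6, so its minimum is min A + min B − 6.
A'(p) = 12p(p - 3)(p + 3) vanishes at p ∈ {-3, 0, 3}; B'(q) = 4(q - 3)(q + 1)(q + 2) vanishes at q ∈ {-2, -1, 3}.
Local minima of A (where A''>0): A(-3)=-243, A(3)=-243. Local minima of B: B(-2)=8, B(3)=-117.
So the global minimum of g is A(-3) + B(3) − 6 = -243 − 117 − 6 = -366, attained at (-3, 3).

-366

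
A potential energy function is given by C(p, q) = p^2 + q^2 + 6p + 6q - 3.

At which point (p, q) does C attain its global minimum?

C(p,q) separates as A(p) + B(q) − 3, so its minimum is min A + min B − 3.
A'(p) = 2p + 6 vanishes at p ∈ {-3}; B'(q) = 2q + 6 vanishes at q ∈ {-3}.
Local minima of A (where A''>0): A(-3)=-9. Local minima of B: B(-3)=-9.
So the global minimum of C is A(-3) + B(-3) − 3 = -9 − 9 − 3 = -21, attained at (-3, -3).

(-3, -3)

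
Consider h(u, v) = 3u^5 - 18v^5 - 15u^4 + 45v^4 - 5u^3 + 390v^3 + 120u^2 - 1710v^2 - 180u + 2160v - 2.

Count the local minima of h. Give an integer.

4

h separates as a function of u plus a function of v, so ∇h=0 decouples.
∂h/∂u = 15(u - 3)(u - 2)(u - 1)(u + 2) = 0 at u ∈ {-2, 1, 2, 3}; ∂h/∂v = -90(v - 3)(v - 2)(v - 1)(v + 4) = 0 at v ∈ {-4, 1, 2, 3}.
The Hessian is diagonal: diag(h_uu, h_vv). Second derivatives: h_uu(-2)=-900, h_uu(1)=90, h_uu(2)=-60, h_uu(3)=150; h_vv(-4)=18900, h_vv(1)=-900, h_vv(2)=540, h_vv(3)=-1260.
Local minima occur where both diagonal entries positive: (1, -4), (1, 2), (3, -4), (3, 2). Count: 4.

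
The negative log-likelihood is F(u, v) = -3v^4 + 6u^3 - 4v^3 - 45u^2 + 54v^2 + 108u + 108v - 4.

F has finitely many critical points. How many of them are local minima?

F separates as a function of u plus a function of v, so ∇F=0 decouples.
∂F/∂u = 18(u - 3)(u - 2) = 0 at u ∈ {2, 3}; ∂F/∂v = -12(v - 3)(v + 1)(v + 3) = 0 at v ∈ {-3, -1, 3}.
The Hessian is diagonal: diag(F_uu, F_vv). Second derivatives: F_uu(2)=-18, F_uu(3)=18; F_vv(-3)=-144, F_vv(-1)=96, F_vv(3)=-288.
Local minima occur where both diagonal entries positive: (3, -1). Count: 1.

1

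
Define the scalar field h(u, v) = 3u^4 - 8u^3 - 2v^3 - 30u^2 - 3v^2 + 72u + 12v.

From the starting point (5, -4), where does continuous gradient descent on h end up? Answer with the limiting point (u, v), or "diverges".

(3, -2)

h is separable, so gradient descent decouples: u follows -∂h/∂u, v follows -∂h/∂v.
∂h/∂u = 12(u - 3)(u - 1)(u + 2); at u=5 this is 672, so u decreases.
∂h/∂v = -6(v - 1)(v + 2); at v=-4 this is -60, so v increases.
u converges to its nearest critical value 3 (a local min of the u-part); v converges to -2. The iterate converges to (3, -2).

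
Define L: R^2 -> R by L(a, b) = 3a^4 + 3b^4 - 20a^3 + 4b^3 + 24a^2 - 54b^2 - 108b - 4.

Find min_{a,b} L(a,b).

-591

L(a,b) separates as P(a) + Q(b) − 4, so its minimum is min P + min Q − 4.
P'(a) = 12a(a - 4)(a - 1) vanishes at a ∈ {0, 1, 4}; Q'(b) = 12(b - 3)(b + 1)(b + 3) vanishes at b ∈ {-3, -1, 3}.
Local minima of P (where P''>0): P(0)=0, P(4)=-128. Local minima of Q: Q(-3)=-27, Q(3)=-459.
So the global minimum of L is P(4) + Q(3) − 4 = -128 − 459 − 4 = -591, attained at (4, 3).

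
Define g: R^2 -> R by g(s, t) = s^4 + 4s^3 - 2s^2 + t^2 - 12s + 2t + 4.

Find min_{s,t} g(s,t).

-6

g(s,t) separates as P(s) + Q(t) + 4, so its minimum is min P + min Q + 4.
P'(s) = 4(s - 1)(s + 1)(s + 3) vanishes at s ∈ {-3, -1, 1}; Q'(t) = 2(t + 1) vanishes at t ∈ {-1}.
Local minima of P (where P''>0): P(-3)=-9, P(1)=-9. Local minima of Q: Q(-1)=-1.
So the global minimum of g is P(-3) + Q(-1) + 4 = -9 − 1 + 4 = -6, attained at (-3, -1).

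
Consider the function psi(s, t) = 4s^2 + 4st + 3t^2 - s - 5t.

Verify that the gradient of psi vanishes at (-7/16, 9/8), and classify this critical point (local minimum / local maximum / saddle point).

local minimum

∇psi = (8s + 4t - 1, 4s + 6t - 5); substituting (-7/16, 9/8) gives ∇psi = (0, 0), so (-7/16, 9/8) is indeed a critical point.
The Hessian of psi is constant: H = [[8, 4], [4, 6]].
det(H) = 8·6 − 4² = 32.
det(H) > 0 and tr(H) = 14 > 0, so H is positive definite and the point is a local minimum.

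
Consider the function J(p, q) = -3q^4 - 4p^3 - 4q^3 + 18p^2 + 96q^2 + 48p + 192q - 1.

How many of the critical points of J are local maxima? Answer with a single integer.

J separates as a function of p plus a function of q, so ∇J=0 decouples.
∂J/∂p = -12(p - 4)(p + 1) = 0 at p ∈ {-1, 4}; ∂J/∂q = -12(q - 4)(q + 1)(q + 4) = 0 at q ∈ {-4, -1, 4}.
The Hessian is diagonal: diag(J_pp, J_qq). Second derivatives: J_pp(-1)=60, J_pp(4)=-60; J_qq(-4)=-288, J_qq(-1)=180, J_qq(4)=-480.
Local maxima occur where both diagonal entries negative: (4, -4), (4, 4). Count: 2.

2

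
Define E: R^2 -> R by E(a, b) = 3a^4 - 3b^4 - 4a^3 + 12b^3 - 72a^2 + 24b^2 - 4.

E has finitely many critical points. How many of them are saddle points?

5

E separates as a function of a plus a function of b, so ∇E=0 decouples.
∂E/∂a = 12a(a - 4)(a + 3) = 0 at a ∈ {-3, 0, 4}; ∂E/∂b = -12b(b - 4)(b + 1) = 0 at b ∈ {-1, 0, 4}.
The Hessian is diagonal: diag(E_aa, E_bb). Second derivatives: E_aa(-3)=252, E_aa(0)=-144, E_aa(4)=336; E_bb(-1)=-60, E_bb(0)=48, E_bb(4)=-240.
Saddle points occur where the two diagonal entries have opposite signs: (-3, -1), (-3, 4), (0, 0), (4, -1), (4, 4). Count: 5.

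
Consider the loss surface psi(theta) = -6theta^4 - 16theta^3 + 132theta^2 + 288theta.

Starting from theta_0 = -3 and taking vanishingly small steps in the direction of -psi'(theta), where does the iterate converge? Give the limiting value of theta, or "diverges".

-1

psi'(theta) = -24(theta - 3)(theta + 1)(theta + 4), so psi'(-3) = -288.
Gradient descent moves in the -psi' direction, i.e. theta is increasing.
The nearest critical point in that direction is theta = -1, where psi'' = 288 > 0 (a local minimum). The iterate converges there.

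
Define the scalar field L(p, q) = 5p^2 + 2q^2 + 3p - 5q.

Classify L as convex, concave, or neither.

L is quadratic, so its Hessian is the constant matrix H = [[10, 0], [0, 4]].
det(H) = 40, tr(H) = 14.
det(H) > 0 and tr(H) > 0, so H is positive definite everywhere: convex.

convex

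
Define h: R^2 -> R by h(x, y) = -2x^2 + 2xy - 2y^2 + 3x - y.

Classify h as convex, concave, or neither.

concave

h is quadratic, so its Hessian is the constant matrix H = [[-4, 2], [2, -4]].
det(H) = 12, tr(H) = -8.
det(H) > 0 and tr(H) < 0, so H is negative definite everywhere: concave.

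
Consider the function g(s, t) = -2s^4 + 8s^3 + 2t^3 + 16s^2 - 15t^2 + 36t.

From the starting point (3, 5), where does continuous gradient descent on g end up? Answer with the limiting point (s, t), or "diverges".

(0, 3)

g is separable, so gradient descent decouples: s follows -∂g/∂s, t follows -∂g/∂t.
∂g/∂s = -8s(s - 4)(s + 1); at s=3 this is 96, so s decreases.
∂g/∂t = 6(t - 3)(t - 2); at t=5 this is 36, so t decreases.
s converges to its nearest critical value 0 (a local min of the s-part); t converges to 3. The iterate converges to (0, 3).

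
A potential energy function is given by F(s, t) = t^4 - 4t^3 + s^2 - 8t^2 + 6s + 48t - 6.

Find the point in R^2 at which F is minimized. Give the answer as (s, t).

F(s,t) separates as P(s) + Q(t) − 6, so its minimum is min P + min Q − 6.
P'(s) = 2s + 6 vanishes at s ∈ {-3}; Q'(t) = 4(t - 3)(t - 2)(t + 2) vanishes at t ∈ {-2, 2, 3}.
Local minima of P (where P''>0): P(-3)=-9. Local minima of Q: Q(-2)=-80, Q(3)=45.
So the global minimum of F is P(-3) + Q(-2) − 6 = -9 − 80 − 6 = -95, attained at (-3, -2).

(-3, -2)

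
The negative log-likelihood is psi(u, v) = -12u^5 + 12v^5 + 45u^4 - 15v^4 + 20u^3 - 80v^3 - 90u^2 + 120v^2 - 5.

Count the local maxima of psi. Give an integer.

psi separates as a function of u plus a function of v, so ∇psi=0 decouples.
∂psi/∂u = -60u(u - 3)(u - 1)(u + 1) = 0 at u ∈ {-1, 0, 1, 3}; ∂psi/∂v = 60v(v - 2)(v - 1)(v + 2) = 0 at v ∈ {-2, 0, 1, 2}.
The Hessian is diagonal: diag(psi_uu, psi_vv). Second derivatives: psi_uu(-1)=480, psi_uu(0)=-180, psi_uu(1)=240, psi_uu(3)=-1440; psi_vv(-2)=-1440, psi_vv(0)=240, psi_vv(1)=-180, psi_vv(2)=480.
Local maxima occur where both diagonal entries negative: (0, -2), (0, 1), (3, -2), (3, 1). Count: 4.

4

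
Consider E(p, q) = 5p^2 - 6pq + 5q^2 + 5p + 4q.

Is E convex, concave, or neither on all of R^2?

convex

E is quadratic, so its Hessian is the constant matrix H = [[10, -6], [-6, 10]].
det(H) = 64, tr(H) = 20.
det(H) > 0 and tr(H) > 0, so H is positive definite everywhere: convex.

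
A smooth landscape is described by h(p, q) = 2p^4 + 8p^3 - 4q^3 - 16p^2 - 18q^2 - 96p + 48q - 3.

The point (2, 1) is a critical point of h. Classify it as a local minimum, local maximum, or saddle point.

The mixed partial ∂²h/∂p∂q is 0, so the Hessian at any point is diag(h_pp, h_qq) = diag(8(3p^2 + 6p - 4), -12(2q + 3)).
At (2, 1): H = diag(160, -60).
The eigenvalues have opposite signs, so H is indefinite: a saddle point.

saddle point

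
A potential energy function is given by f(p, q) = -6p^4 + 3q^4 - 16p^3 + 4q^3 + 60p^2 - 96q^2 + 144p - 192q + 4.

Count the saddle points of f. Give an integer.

f separates as a function of p plus a function of q, so ∇f=0 decouples.
∂f/∂p = -24(p - 2)(p + 1)(p + 3) = 0 at p ∈ {-3, -1, 2}; ∂f/∂q = 12(q - 4)(q + 1)(q + 4) = 0 at q ∈ {-4, -1, 4}.
The Hessian is diagonal: diag(f_pp, f_qq). Second derivatives: f_pp(-3)=-240, f_pp(-1)=144, f_pp(2)=-360; f_qq(-4)=288, f_qq(-1)=-180, f_qq(4)=480.
Saddle points occur where the two diagonal entries have opposite signs: (-3, -4), (-3, 4), (-1, -1), (2, -4), (2, 4). Count: 5.

5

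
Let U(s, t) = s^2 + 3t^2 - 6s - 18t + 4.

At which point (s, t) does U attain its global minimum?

(3, 3)

U(s,t) separates as P(s) + Q(t) + 4, so its minimum is min P + min Q + 4.
P'(s) = 2s - 6 vanishes at s ∈ {3}; Q'(t) = 6(t - 3) vanishes at t ∈ {3}.
Local minima of P (where P''>0): P(3)=-9. Local minima of Q: Q(3)=-27.
So the global minimum of U is P(3) + Q(3) + 4 = -9 − 27 + 4 = -32, attained at (3, 3).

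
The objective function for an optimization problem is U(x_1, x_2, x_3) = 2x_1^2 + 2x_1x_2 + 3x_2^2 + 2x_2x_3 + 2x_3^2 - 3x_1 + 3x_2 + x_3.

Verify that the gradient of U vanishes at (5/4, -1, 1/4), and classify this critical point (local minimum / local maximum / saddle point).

local minimum

∇U = (4x_1 + 2x_2 - 3, 2x_1 + 6x_2 + 2x_3 + 3, 2x_2 + 4x_3 + 1); substituting (5/4, -1, 1/4) gives ∇U = (0, 0, 0), so (5/4, -1, 1/4) is indeed a critical point.
The Hessian is constant: H = [[4, 2, 0], [2, 6, 2], [0, 2, 4]].
Leading principal minors: Δ₁ = 4, Δ₂ = 20, Δ₃ = 64.
All leading minors are positive, so H is positive definite: a local minimum.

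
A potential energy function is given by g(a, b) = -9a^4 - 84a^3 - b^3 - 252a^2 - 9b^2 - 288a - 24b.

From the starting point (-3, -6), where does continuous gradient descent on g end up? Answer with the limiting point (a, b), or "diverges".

g is separable, so gradient descent decouples: a follows -∂g/∂a, b follows -∂g/∂b.
∂g/∂a = -36(a + 1)(a + 2)(a + 4); at a=-3 this is -72, so a increases.
∂g/∂b = -3(b + 2)(b + 4); at b=-6 this is -24, so b increases.
a converges to its nearest critical value -2 (a local min of the a-part); b converges to -4. The iterate converges to (-2, -4).

(-2, -4)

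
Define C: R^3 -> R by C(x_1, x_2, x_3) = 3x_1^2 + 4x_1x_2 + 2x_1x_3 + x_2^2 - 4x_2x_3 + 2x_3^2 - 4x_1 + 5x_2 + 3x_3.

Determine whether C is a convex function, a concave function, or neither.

C is quadratic, so its Hessian is the constant matrix H = [[6, 4, 2], [4, 2, -4], [2, -4, 4]].
Leading principal minors: 6, -4, -184.
Neither pattern holds ⇒ H is indefinite ⇒ neither convex nor concave.

neither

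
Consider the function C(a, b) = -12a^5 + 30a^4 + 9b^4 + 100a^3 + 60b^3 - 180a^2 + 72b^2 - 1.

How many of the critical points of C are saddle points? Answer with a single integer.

6

C separates as a function of a plus a function of b, so ∇C=0 decouples.
∂C/∂a = -60a(a - 3)(a - 1)(a + 2) = 0 at a ∈ {-2, 0, 1, 3}; ∂C/∂b = 36b(b + 1)(b + 4) = 0 at b ∈ {-4, -1, 0}.
The Hessian is diagonal: diag(C_aa, C_bb). Second derivatives: C_aa(-2)=1800, C_aa(0)=-360, C_aa(1)=360, C_aa(3)=-1800; C_bb(-4)=432, C_bb(-1)=-108, C_bb(0)=144.
Saddle points occur where the two diagonal entries have opposite signs: (-2, -1), (0, -4), (0, 0), (1, -1), (3, -4), (3, 0). Count: 6.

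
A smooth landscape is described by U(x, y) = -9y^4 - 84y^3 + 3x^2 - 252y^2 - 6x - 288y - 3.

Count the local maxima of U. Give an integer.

U separates as a function of x plus a function of y, so ∇U=0 decouples.
∂U/∂x = 6(x - 1) = 0 at x ∈ {1}; ∂U/∂y = -36(y + 1)(y + 2)(y + 4) = 0 at y ∈ {-4, -2, -1}.
The Hessian is diagonal: diag(U_xx, U_yy). Second derivatives: U_xx(1)=6; U_yy(-4)=-216, U_yy(-2)=72, U_yy(-1)=-108.
Local maxima occur where both diagonal entries negative: none. Count: 0.

0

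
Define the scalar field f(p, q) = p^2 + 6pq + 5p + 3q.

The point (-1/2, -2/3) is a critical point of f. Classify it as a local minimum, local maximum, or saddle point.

The Hessian of f is constant: H = [[2, 6], [6, 0]].
det(H) = 2·0 − 6² = -36.
Since det(H) < 0, H is indefinite and the critical point is a saddle point.

saddle point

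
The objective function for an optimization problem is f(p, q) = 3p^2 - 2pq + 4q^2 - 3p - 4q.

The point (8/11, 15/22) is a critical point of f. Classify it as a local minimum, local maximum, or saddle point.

The Hessian of f is constant: H = [[6, -2], [-2, 8]].
det(H) = 6·8 − (-2)² = 44.
det(H) > 0 and tr(H) = 14 > 0, so H is positive definite and the point is a local minimum.

local minimum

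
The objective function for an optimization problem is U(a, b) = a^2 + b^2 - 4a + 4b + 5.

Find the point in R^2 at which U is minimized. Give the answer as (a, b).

(2, -2)

U(a,b) separates as P(a) + Q(b) + 5, so its minimum is min P + min Q + 5.
P'(a) = 2a - 4 vanishes at a ∈ {2}; Q'(b) = 2b + 4 vanishes at b ∈ {-2}.
Local minima of P (where P''>0): P(2)=-4. Local minima of Q: Q(-2)=-4.
So the global minimum of U is P(2) + Q(-2) + 5 = -4 − 4 + 5 = -3, attained at (2, -2).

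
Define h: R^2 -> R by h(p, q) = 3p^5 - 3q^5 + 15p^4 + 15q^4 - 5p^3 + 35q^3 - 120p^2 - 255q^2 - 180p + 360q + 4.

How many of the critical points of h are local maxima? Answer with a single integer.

4

h separates as a function of p plus a function of q, so ∇h=0 decouples.
∂h/∂p = 15(p - 2)(p + 1)(p + 2)(p + 3) = 0 at p ∈ {-3, -2, -1, 2}; ∂h/∂q = -15(q - 4)(q - 2)(q - 1)(q + 3) = 0 at q ∈ {-3, 1, 2, 4}.
The Hessian is diagonal: diag(h_pp, h_qq). Second derivatives: h_pp(-3)=-150, h_pp(-2)=60, h_pp(-1)=-90, h_pp(2)=900; h_qq(-3)=2100, h_qq(1)=-180, h_qq(2)=150, h_qq(4)=-630.
Local maxima occur where both diagonal entries negative: (-3, 1), (-3, 4), (-1, 1), (-1, 4). Count: 4.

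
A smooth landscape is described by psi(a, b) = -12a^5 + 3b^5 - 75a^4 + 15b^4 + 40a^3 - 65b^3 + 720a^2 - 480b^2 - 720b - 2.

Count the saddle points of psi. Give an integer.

psi separates as a function of a plus a function of b, so ∇psi=0 decouples.
∂psi/∂a = -60a(a - 2)(a + 3)(a + 4) = 0 at a ∈ {-4, -3, 0, 2}; ∂psi/∂b = 15(b - 4)(b + 1)(b + 3)(b + 4) = 0 at b ∈ {-4, -3, -1, 4}.
The Hessian is diagonal: diag(psi_aa, psi_bb). Second derivatives: psi_aa(-4)=1440, psi_aa(-3)=-900, psi_aa(0)=1440, psi_aa(2)=-3600; psi_bb(-4)=-360, psi_bb(-3)=210, psi_bb(-1)=-450, psi_bb(4)=4200.
Saddle points occur where the two diagonal entries have opposite signs: (-4, -4), (-4, -1), (-3, -3), (-3, 4), (0, -4), (0, -1), (2, -3), (2, 4). Count: 8.

8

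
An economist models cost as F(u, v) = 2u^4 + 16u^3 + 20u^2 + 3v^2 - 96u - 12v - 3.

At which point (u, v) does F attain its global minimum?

(1, 2)

F(u,v) separates as P(u) + Q(v) − 3, so its minimum is min P + min Q − 3.
P'(u) = 8(u - 1)(u + 3)(u + 4) vanishes at u ∈ {-4, -3, 1}; Q'(v) = 6v - 12 vanishes at v ∈ {2}.
Local minima of P (where P''>0): P(-4)=192, P(1)=-58. Local minima of Q: Q(2)=-12.
So the global minimum of F is P(1) + Q(2) − 3 = -58 − 12 − 3 = -73, attained at (1, 2).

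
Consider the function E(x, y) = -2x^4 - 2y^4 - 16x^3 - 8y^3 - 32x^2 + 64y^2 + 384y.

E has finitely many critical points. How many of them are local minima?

E separates as a function of x plus a function of y, so ∇E=0 decouples.
∂E/∂x = -8x(x + 2)(x + 4) = 0 at x ∈ {-4, -2, 0}; ∂E/∂y = -8(y - 4)(y + 3)(y + 4) = 0 at y ∈ {-4, -3, 4}.
The Hessian is diagonal: diag(E_xx, E_yy). Second derivatives: E_xx(-4)=-64, E_xx(-2)=32, E_xx(0)=-64; E_yy(-4)=-64, E_yy(-3)=56, E_yy(4)=-448.
Local minima occur where both diagonal entries positive: (-2, -3). Count: 1.

1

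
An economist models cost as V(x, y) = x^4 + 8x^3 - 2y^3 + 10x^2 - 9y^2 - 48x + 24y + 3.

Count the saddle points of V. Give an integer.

V separates as a function of x plus a function of y, so ∇V=0 decouples.
∂V/∂x = 4(x - 1)(x + 3)(x + 4) = 0 at x ∈ {-4, -3, 1}; ∂V/∂y = -6(y - 1)(y + 4) = 0 at y ∈ {-4, 1}.
The Hessian is diagonal: diag(V_xx, V_yy). Second derivatives: V_xx(-4)=20, V_xx(-3)=-16, V_xx(1)=80; V_yy(-4)=30, V_yy(1)=-30.
Saddle points occur where the two diagonal entries have opposite signs: (-4, 1), (-3, -4), (1, 1). Count: 3.

3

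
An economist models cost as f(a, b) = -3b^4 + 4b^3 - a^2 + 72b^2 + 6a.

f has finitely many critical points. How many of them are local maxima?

2

f separates as a function of a plus a function of b, so ∇f=0 decouples.
∂f/∂a = -2(a - 3) = 0 at a ∈ {3}; ∂f/∂b = -12b(b - 4)(b + 3) = 0 at b ∈ {-3, 0, 4}.
The Hessian is diagonal: diag(f_aa, f_bb). Second derivatives: f_aa(3)=-2; f_bb(-3)=-252, f_bb(0)=144, f_bb(4)=-336.
Local maxima occur where both diagonal entries negative: (3, -3), (3, 4). Count: 2.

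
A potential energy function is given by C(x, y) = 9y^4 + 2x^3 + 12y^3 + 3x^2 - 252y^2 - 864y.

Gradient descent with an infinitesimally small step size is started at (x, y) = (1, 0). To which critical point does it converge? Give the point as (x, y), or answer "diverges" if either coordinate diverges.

C is separable, so gradient descent decouples: x follows -∂C/∂x, y follows -∂C/∂y.
∂C/∂x = 6x(x + 1); at x=1 this is 12, so x decreases.
∂C/∂y = 36(y - 4)(y + 2)(y + 3); at y=0 this is -864, so y increases.
x converges to its nearest critical value 0 (a local min of the x-part); y converges to 4. The iterate converges to (0, 4).

(0, 4)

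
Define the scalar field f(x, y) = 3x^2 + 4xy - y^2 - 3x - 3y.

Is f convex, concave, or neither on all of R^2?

neither

f is quadratic, so its Hessian is the constant matrix H = [[6, 4], [4, -2]].
det(H) = -28, tr(H) = 4.
det(H) < 0, so H is indefinite: neither convex nor concave.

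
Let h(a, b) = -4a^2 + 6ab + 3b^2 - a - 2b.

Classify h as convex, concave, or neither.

neither

h is quadratic, so its Hessian is the constant matrix H = [[-8, 6], [6, 6]].
det(H) = -84, tr(H) = -2.
det(H) < 0, so H is indefinite: neither convex nor concave.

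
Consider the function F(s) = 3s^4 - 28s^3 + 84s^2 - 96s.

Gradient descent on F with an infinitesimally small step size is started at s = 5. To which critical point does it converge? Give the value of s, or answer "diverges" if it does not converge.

4

F'(s) = 12(s - 4)(s - 2)(s - 1), so F'(5) = 144.
Gradient descent moves in the -F' direction, i.e. s is decreasing.
The nearest critical point in that direction is s = 4, where F'' = 72 > 0 (a local minimum). The iterate converges there.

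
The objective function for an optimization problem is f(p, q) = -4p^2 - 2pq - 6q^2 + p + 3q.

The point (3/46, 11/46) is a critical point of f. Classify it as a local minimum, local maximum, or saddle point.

local maximum

The Hessian of f is constant: H = [[-8, -2], [-2, -12]].
det(H) = (-8)·(-12) − (-2)² = 92.
det(H) > 0 and tr(H) = -20 < 0, so H is negative definite and the point is a local maximum.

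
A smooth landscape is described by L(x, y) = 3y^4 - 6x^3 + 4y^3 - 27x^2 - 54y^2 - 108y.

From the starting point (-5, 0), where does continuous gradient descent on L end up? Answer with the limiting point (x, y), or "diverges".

L is separable, so gradient descent decouples: x follows -∂L/∂x, y follows -∂L/∂y.
∂L/∂x = -18x(x + 3); at x=-5 this is -180, so x increases.
∂L/∂y = 12(y - 3)(y + 1)(y + 3); at y=0 this is -108, so y increases.
x converges to its nearest critical value -3 (a local min of the x-part); y converges to 3. The iterate converges to (-3, 3).

(-3, 3)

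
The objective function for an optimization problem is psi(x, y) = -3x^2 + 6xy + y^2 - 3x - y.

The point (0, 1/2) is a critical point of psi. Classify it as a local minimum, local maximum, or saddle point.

The Hessian of psi is constant: H = [[-6, 6], [6, 2]].
det(H) = (-6)·2 − 6² = -48.
Since det(H) < 0, H is indefinite and the critical point is a saddle point.

saddle point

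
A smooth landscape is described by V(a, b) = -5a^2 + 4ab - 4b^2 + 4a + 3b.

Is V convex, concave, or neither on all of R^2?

V is quadratic, so its Hessian is the constant matrix H = [[-10, 4], [4, -8]].
det(H) = 64, tr(H) = -18.
det(H) > 0 and tr(H) < 0, so H is negative definite everywhere: concave.

concave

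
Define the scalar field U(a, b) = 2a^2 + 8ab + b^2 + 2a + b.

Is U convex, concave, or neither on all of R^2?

neither

U is quadratic, so its Hessian is the constant matrix H = [[4, 8], [8, 2]].
det(H) = -56, tr(H) = 6.
det(H) < 0, so H is indefinite: neither convex nor concave.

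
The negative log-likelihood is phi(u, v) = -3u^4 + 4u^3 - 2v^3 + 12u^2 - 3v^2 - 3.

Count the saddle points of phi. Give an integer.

3

phi separates as a function of u plus a function of v, so ∇phi=0 decouples.
∂phi/∂u = -12u(u - 2)(u + 1) = 0 at u ∈ {-1, 0, 2}; ∂phi/∂v = -6v(v + 1) = 0 at v ∈ {-1, 0}.
The Hessian is diagonal: diag(phi_uu, phi_vv). Second derivatives: phi_uu(-1)=-36, phi_uu(0)=24, phi_uu(2)=-72; phi_vv(-1)=6, phi_vv(0)=-6.
Saddle points occur where the two diagonal entries have opposite signs: (-1, -1), (0, 0), (2, -1). Count: 3.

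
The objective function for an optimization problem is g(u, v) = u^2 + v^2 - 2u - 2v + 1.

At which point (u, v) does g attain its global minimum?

g(u,v) separates as P(u) + Q(v) + 1, so its minimum is min P + min Q + 1.
P'(u) = 2u - 2 vanishes at u ∈ {1}; Q'(v) = 2v - 2 vanishes at v ∈ {1}.
Local minima of P (where P''>0): P(1)=-1. Local minima of Q: Q(1)=-1.
So the global minimum of g is P(1) + Q(1) + 1 = -1 − 1 + 1 = -1, attained at (1, 1).

(1, 1)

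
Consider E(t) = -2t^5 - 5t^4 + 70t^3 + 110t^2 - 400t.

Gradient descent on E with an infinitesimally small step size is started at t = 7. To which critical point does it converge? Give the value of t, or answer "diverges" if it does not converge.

E'(t) = -10(t - 4)(t - 1)(t + 2)(t + 5), so E'(7) = -19440.
Gradient descent moves in the -E' direction, i.e. t is increasing.
There is no critical point above t=7, and E' keeps the same sign, so the iterate runs off to +∞.

diverges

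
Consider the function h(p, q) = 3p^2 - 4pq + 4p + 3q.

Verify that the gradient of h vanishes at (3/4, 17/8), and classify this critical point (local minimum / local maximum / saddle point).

∇h = (6p - 4q + 4, -4p + 3); substituting (3/4, 17/8) gives ∇h = (0, 0), so (3/4, 17/8) is indeed a critical point.
The Hessian of h is constant: H = [[6, -4], [-4, 0]].
det(H) = 6·0 − (-4)² = -16.
Since det(H) < 0, H is indefinite and the critical point is a saddle point.

saddle point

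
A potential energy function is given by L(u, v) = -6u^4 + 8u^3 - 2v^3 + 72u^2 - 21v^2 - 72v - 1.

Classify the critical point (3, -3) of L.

The mixed partial ∂²L/∂u∂v is 0, so the Hessian at any point is diag(L_uu, L_vv) = diag(24(-3u^2 + 2u + 6), -6(2v + 7)).
At (3, -3): H = diag(-360, -6).
Both eigenvalues are negative, so H is negative definite: a local maximum.

local maximum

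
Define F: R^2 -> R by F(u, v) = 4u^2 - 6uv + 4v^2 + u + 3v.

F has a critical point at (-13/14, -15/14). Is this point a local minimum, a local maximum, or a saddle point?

The Hessian of F is constant: H = [[8, -6], [-6, 8]].
det(H) = 8·8 − (-6)² = 28.
det(H) > 0 and tr(H) = 16 > 0, so H is positive definite and the point is a local minimum.

local minimum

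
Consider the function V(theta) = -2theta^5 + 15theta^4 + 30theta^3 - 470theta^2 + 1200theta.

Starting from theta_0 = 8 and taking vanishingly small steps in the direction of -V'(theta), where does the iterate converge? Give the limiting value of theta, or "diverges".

diverges

V'(theta) = -10(theta - 5)(theta - 3)(theta - 2)(theta + 4), so V'(8) = -10800.
Gradient descent moves in the -V' direction, i.e. theta is increasing.
There is no critical point above theta=8, and V' keeps the same sign, so the iterate runs off to +∞.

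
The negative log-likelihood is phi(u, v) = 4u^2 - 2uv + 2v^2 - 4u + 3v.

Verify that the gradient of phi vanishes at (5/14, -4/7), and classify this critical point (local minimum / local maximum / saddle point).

∇phi = (8u - 2v - 4, -2u + 4v + 3); substituting (5/14, -4/7) gives ∇phi = (0, 0), so (5/14, -4/7) is indeed a critical point.
The Hessian of phi is constant: H = [[8, -2], [-2, 4]].
det(H) = 8·4 − (-2)² = 28.
det(H) > 0 and tr(H) = 12 > 0, so H is positive definite and the point is a local minimum.

local minimum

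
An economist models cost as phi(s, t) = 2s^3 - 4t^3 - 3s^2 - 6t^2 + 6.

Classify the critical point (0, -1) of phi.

The mixed partial ∂²phi/∂s∂t is 0, so the Hessian at any point is diag(phi_ss, phi_tt) = diag(6(2s - 1), -12(2t + 1)).
At (0, -1): H = diag(-6, 12).
The eigenvalues have opposite signs, so H is indefinite: a saddle point.

saddle point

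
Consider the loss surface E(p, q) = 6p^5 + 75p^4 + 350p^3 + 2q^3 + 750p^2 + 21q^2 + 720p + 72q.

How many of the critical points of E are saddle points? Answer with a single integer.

4

E separates as a function of p plus a function of q, so ∇E=0 decouples.
∂E/∂p = 30(p + 1)(p + 2)(p + 3)(p + 4) = 0 at p ∈ {-4, -3, -2, -1}; ∂E/∂q = 6(q + 3)(q + 4) = 0 at q ∈ {-4, -3}.
The Hessian is diagonal: diag(E_pp, E_qq). Second derivatives: E_pp(-4)=-180, E_pp(-3)=60, E_pp(-2)=-60, E_pp(-1)=180; E_qq(-4)=-6, E_qq(-3)=6.
Saddle points occur where the two diagonal entries have opposite signs: (-4, -3), (-3, -4), (-2, -3), (-1, -4). Count: 4.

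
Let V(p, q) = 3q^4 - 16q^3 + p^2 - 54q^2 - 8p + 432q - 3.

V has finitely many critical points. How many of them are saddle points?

1

V separates as a function of p plus a function of q, so ∇V=0 decouples.
∂V/∂p = 2(p - 4) = 0 at p ∈ {4}; ∂V/∂q = 12(q - 4)(q - 3)(q + 3) = 0 at q ∈ {-3, 3, 4}.
The Hessian is diagonal: diag(V_pp, V_qq). Second derivatives: V_pp(4)=2; V_qq(-3)=504, V_qq(3)=-72, V_qq(4)=84.
Saddle points occur where the two diagonal entries have opposite signs: (4, 3). Count: 1.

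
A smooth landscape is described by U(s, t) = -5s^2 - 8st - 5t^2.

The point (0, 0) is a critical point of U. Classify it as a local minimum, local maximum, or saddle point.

local maximum

The Hessian of U is constant: H = [[-10, -8], [-8, -10]].
det(H) = (-10)·(-10) − (-8)² = 36.
det(H) > 0 and tr(H) = -20 < 0, so H is negative definite and the point is a local maximum.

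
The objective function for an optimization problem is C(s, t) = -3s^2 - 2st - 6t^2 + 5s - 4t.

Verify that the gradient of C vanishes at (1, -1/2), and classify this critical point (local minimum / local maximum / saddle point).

local maximum

∇C = (-6s - 2t + 5, -2s - 12t - 4); substituting (1, -1/2) gives ∇C = (0, 0), so (1, -1/2) is indeed a critical point.
The Hessian of C is constant: H = [[-6, -2], [-2, -12]].
det(H) = (-6)·(-12) − (-2)² = 68.
det(H) > 0 and tr(H) = -18 < 0, so H is negative definite and the point is a local maximum.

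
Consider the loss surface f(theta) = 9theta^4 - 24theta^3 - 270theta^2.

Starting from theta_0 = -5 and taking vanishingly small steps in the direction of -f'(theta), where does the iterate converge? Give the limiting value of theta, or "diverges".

f'(theta) = 36theta(theta - 5)(theta + 3), so f'(-5) = -3600.
Gradient descent moves in the -f' direction, i.e. theta is increasing.
The nearest critical point in that direction is theta = -3, where f'' = 864 > 0 (a local minimum). The iterate converges there.

-3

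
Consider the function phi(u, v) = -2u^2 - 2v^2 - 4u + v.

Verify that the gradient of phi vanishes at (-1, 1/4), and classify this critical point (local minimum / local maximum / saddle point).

local maximum

∇phi = (-4u - 4, -4v + 1); substituting (-1, 1/4) gives ∇phi = (0, 0), so (-1, 1/4) is indeed a critical point.
The Hessian of phi is constant: H = [[-4, 0], [0, -4]].
det(H) = (-4)·(-4) − 0² = 16.
det(H) > 0 and tr(H) = -8 < 0, so H is negative definite and the point is a local maximum.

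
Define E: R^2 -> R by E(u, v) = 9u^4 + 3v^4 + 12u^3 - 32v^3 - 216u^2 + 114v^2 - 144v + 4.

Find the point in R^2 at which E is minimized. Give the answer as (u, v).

(-4, 1)

E(u,v) separates as P(u) + Q(v) + 4, so its minimum is min P + min Q + 4.
P'(u) = 36u(u - 3)(u + 4) vanishes at u ∈ {-4, 0, 3}; Q'(v) = 12(v - 4)(v - 3)(v - 1) vanishes at v ∈ {1, 3, 4}.
Local minima of P (where P''>0): P(-4)=-1920, P(3)=-891. Local minima of Q: Q(1)=-59, Q(4)=-32.
So the global minimum of E is P(-4) + Q(1) + 4 = -1920 − 59 + 4 = -1975, attained at (-4, 1).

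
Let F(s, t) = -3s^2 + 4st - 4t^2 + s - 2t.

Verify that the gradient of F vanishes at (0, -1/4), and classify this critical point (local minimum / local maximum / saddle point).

local maximum

∇F = (-6s + 4t + 1, 4s - 8t - 2); substituting (0, -1/4) gives ∇F = (0, 0), so (0, -1/4) is indeed a critical point.
The Hessian of F is constant: H = [[-6, 4], [4, -8]].
det(H) = (-6)·(-8) − 4² = 32.
det(H) > 0 and tr(H) = -14 < 0, so H is negative definite and the point is a local maximum.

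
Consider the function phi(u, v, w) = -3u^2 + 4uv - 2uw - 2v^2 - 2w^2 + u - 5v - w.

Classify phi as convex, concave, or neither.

concave

phi is quadratic, so its Hessian is the constant matrix H = [[-6, 4, -2], [4, -4, 0], [-2, 0, -4]].
Leading principal minors: -6, 8, -16.
Signs alternate −, +, − ⇒ H ≺ 0 ⇒ concave.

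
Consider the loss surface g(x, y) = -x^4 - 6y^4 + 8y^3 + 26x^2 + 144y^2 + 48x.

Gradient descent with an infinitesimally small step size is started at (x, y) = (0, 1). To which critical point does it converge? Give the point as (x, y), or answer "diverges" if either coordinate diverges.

(-1, 0)

g is separable, so gradient descent decouples: x follows -∂g/∂x, y follows -∂g/∂y.
∂g/∂x = -4(x - 4)(x + 1)(x + 3); at x=0 this is 48, so x decreases.
∂g/∂y = -24y(y - 4)(y + 3); at y=1 this is 288, so y decreases.
x converges to its nearest critical value -1 (a local min of the x-part); y converges to 0. The iterate converges to (-1, 0).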